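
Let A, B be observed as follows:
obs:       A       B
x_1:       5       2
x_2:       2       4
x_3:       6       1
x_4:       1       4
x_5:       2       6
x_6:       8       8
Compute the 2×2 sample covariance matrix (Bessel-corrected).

Step 1 — column means:
  mean(A) = (5 + 2 + 6 + 1 + 2 + 8) / 6 = 24/6 = 4
  mean(B) = (2 + 4 + 1 + 4 + 6 + 8) / 6 = 25/6 = 4.1667

Step 2 — sample covariance S[i,j] = (1/(n-1)) · Σ_k (x_{k,i} - mean_i) · (x_{k,j} - mean_j), with n-1 = 5.
  S[A,A] = ((1)·(1) + (-2)·(-2) + (2)·(2) + (-3)·(-3) + (-2)·(-2) + (4)·(4)) / 5 = 38/5 = 7.6
  S[A,B] = ((1)·(-2.1667) + (-2)·(-0.1667) + (2)·(-3.1667) + (-3)·(-0.1667) + (-2)·(1.8333) + (4)·(3.8333)) / 5 = 4/5 = 0.8
  S[B,B] = ((-2.1667)·(-2.1667) + (-0.1667)·(-0.1667) + (-3.1667)·(-3.1667) + (-0.1667)·(-0.1667) + (1.8333)·(1.8333) + (3.8333)·(3.8333)) / 5 = 32.8333/5 = 6.5667

S is symmetric (S[j,i] = S[i,j]). Assembling:

S = [[7.6, 0.8],
 [0.8, 6.5667]]


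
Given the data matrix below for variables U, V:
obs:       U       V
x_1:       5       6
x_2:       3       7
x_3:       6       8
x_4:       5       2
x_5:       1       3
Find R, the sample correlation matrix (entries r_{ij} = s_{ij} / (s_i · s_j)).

Step 1 — column means:
  mean(U) = (5 + 3 + 6 + 5 + 1) / 5 = 20/5 = 4
  mean(V) = (6 + 7 + 8 + 2 + 3) / 5 = 26/5 = 5.2

Step 2 — sample variances and covariances s[i,j] = (1/(n-1)) · Σ_k (x_{k,i} - mean_i) · (x_{k,j} - mean_j), with n-1 = 4:
  s[U,U] = ((1)·(1) + (-1)·(-1) + (2)·(2) + (1)·(1) + (-3)·(-3)) / 4 = 16/4 = 4
  s[U,V] = ((1)·(0.8) + (-1)·(1.8) + (2)·(2.8) + (1)·(-3.2) + (-3)·(-2.2)) / 4 = 8/4 = 2
  s[V,V] = ((0.8)·(0.8) + (1.8)·(1.8) + (2.8)·(2.8) + (-3.2)·(-3.2) + (-2.2)·(-2.2)) / 4 = 26.8/4 = 6.7
  Sample standard deviations s_i = √(s[i,i]):
  s(U) = √(4) = 2
  s(V) = √(6.7) = 2.5884

Step 3 — r_{ij} = s_{ij} / (s_i · s_j):
  r[U,U] = 1 (diagonal).
  r[U,V] = 2 / (2 · 2.5884) = 2 / 5.1769 = 0.3863
  r[V,V] = 1 (diagonal).

R is symmetric with unit diagonal. Assembling:

R = [[1, 0.3863],
 [0.3863, 1]]


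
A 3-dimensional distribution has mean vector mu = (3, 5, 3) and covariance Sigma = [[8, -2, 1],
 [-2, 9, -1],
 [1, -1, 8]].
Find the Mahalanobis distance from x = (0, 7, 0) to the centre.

Step 1 — centre the observation: (x - mu) = (-3, 2, -3).

Step 2 — invert Sigma (cofactor / det for 3×3, or solve directly):
  Sigma^{-1} = [[0.1337, 0.0282, -0.0132],
 [0.0282, 0.1186, 0.0113],
 [-0.0132, 0.0113, 0.1281]].

Step 3 — form the quadratic (x - mu)^T · Sigma^{-1} · (x - mu):
  Sigma^{-1} · (x - mu) = (-0.3051, 0.1186, -0.322).
  (x - mu)^T · [Sigma^{-1} · (x - mu)] = (-3)·(-0.3051) + (2)·(0.1186) + (-3)·(-0.322) = 2.1186.

Step 4 — take square root: d = √(2.1186) ≈ 1.4556.

d(x, mu) = √(2.1186) ≈ 1.4556


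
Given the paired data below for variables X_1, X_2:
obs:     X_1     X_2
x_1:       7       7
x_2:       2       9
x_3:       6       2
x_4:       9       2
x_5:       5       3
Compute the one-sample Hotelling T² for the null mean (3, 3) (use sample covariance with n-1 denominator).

Step 1 — sample mean vector:
  mean(X_1) = (7 + 2 + 6 + 9 + 5) / 5 = 29/5 = 5.8
  mean(X_2) = (7 + 9 + 2 + 2 + 3) / 5 = 23/5 = 4.6
  x̄ = (5.8, 4.6),  deviation x̄ - mu_0 = (5.8, 4.6) - (3, 3) = (2.8, 1.6).

Step 2 — sample covariance matrix, S[i,j] = (1/(n-1)) · Σ_k (x_{k,i} - mean_i) · (x_{k,j} - mean_j), divisor n-1 = 4:
  S[X_1,X_1] = ((1.2)·(1.2) + (-3.8)·(-3.8) + (0.2)·(0.2) + (3.2)·(3.2) + (-0.8)·(-0.8)) / 4 = 26.8/4 = 6.7
  S[X_1,X_2] = ((1.2)·(2.4) + (-3.8)·(4.4) + (0.2)·(-2.6) + (3.2)·(-2.6) + (-0.8)·(-1.6)) / 4 = -21.4/4 = -5.35
  S[X_2,X_2] = ((2.4)·(2.4) + (4.4)·(4.4) + (-2.6)·(-2.6) + (-2.6)·(-2.6) + (-1.6)·(-1.6)) / 4 = 41.2/4 = 10.3
  S = [[6.7, -5.35],
 [-5.35, 10.3]].

Step 3 — invert S. det(S) = 6.7·10.3 - (-5.35)² = 40.3875.
  S^{-1} = (1/det) · [[d, -b], [-b, a]] = [[0.255, 0.1325],
 [0.1325, 0.1659]].

Step 4 — quadratic form (x̄ - mu_0)^T · S^{-1} · (x̄ - mu_0):
  S^{-1} · (x̄ - mu_0) = (0.926, 0.6363),
  (x̄ - mu_0)^T · [...] = (2.8)·(0.926) + (1.6)·(0.6363) = 3.611.

Step 5 — scale by n: T² = 5 · 3.611 = 18.0551.

T² ≈ 18.0551


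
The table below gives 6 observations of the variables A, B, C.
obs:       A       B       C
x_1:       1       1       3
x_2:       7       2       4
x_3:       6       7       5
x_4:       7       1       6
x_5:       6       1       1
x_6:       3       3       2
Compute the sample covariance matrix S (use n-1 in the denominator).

Step 1 — column means:
  mean(A) = (1 + 7 + 6 + 7 + 6 + 3) / 6 = 30/6 = 5
  mean(B) = (1 + 2 + 7 + 1 + 1 + 3) / 6 = 15/6 = 2.5
  mean(C) = (3 + 4 + 5 + 6 + 1 + 2) / 6 = 21/6 = 3.5

Step 2 — sample covariance S[i,j] = (1/(n-1)) · Σ_k (x_{k,i} - mean_i) · (x_{k,j} - mean_j), with n-1 = 5.
  S[A,A] = ((-4)·(-4) + (2)·(2) + (1)·(1) + (2)·(2) + (1)·(1) + (-2)·(-2)) / 5 = 30/5 = 6
  S[A,B] = ((-4)·(-1.5) + (2)·(-0.5) + (1)·(4.5) + (2)·(-1.5) + (1)·(-1.5) + (-2)·(0.5)) / 5 = 4/5 = 0.8
  S[A,C] = ((-4)·(-0.5) + (2)·(0.5) + (1)·(1.5) + (2)·(2.5) + (1)·(-2.5) + (-2)·(-1.5)) / 5 = 10/5 = 2
  S[B,B] = ((-1.5)·(-1.5) + (-0.5)·(-0.5) + (4.5)·(4.5) + (-1.5)·(-1.5) + (-1.5)·(-1.5) + (0.5)·(0.5)) / 5 = 27.5/5 = 5.5
  S[B,C] = ((-1.5)·(-0.5) + (-0.5)·(0.5) + (4.5)·(1.5) + (-1.5)·(2.5) + (-1.5)·(-2.5) + (0.5)·(-1.5)) / 5 = 6.5/5 = 1.3
  S[C,C] = ((-0.5)·(-0.5) + (0.5)·(0.5) + (1.5)·(1.5) + (2.5)·(2.5) + (-2.5)·(-2.5) + (-1.5)·(-1.5)) / 5 = 17.5/5 = 3.5

S is symmetric (S[j,i] = S[i,j]). Assembling:

S = [[6, 0.8, 2],
 [0.8, 5.5, 1.3],
 [2, 1.3, 3.5]]


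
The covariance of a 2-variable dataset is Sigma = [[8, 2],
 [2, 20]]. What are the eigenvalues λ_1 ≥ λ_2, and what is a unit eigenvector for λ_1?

Step 1 — characteristic polynomial of 2×2 Sigma:
  det(Sigma - λI) = λ² - trace · λ + det = 0.
  trace = 8 + 20 = 28, det = 8·20 - (2)² = 156.
Step 2 — discriminant:
  Δ = trace² - 4·det = 784 - 624 = 160.
Step 3 — eigenvalues:
  λ = (trace ± √Δ)/2 = (28 ± 12.6491)/2,
  λ_1 = 20.3246,  λ_2 = 7.6754.

Step 4 — unit eigenvector for λ_1: solve (Sigma - λ_1 I)v = 0. First row:
  (8 - 20.3246)·v_x + (2)·v_y = 0, i.e. (-12.3246)·v_x + (2)·v_y = 0,
  so v ∝ (b, λ_1 - a) = (2, 12.3246) = u.
  ||u|| = √((2)² + (12.3246)²) = √(155.8947) ≈ 12.4858,
  v_1 = u/||u|| ≈ (0.1602, 0.9871) (||v_1|| = 1).

λ_1 = 20.3246,  λ_2 = 7.6754;  v_1 ≈ (0.1602, 0.9871)


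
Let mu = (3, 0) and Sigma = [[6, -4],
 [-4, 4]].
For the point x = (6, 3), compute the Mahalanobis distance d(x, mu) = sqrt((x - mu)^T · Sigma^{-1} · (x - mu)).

Step 1 — centre the observation: (x - mu) = (3, 3).

Step 2 — invert Sigma. det(Sigma) = 6·4 - (-4)² = 8.
  Sigma^{-1} = (1/det) · [[d, -b], [-b, a]] = [[0.5, 0.5],
 [0.5, 0.75]].

Step 3 — form the quadratic (x - mu)^T · Sigma^{-1} · (x - mu):
  Sigma^{-1} · (x - mu) = (3, 3.75).
  (x - mu)^T · [Sigma^{-1} · (x - mu)] = (3)·(3) + (3)·(3.75) = 20.25.

Step 4 — take square root: d = √(20.25) ≈ 4.5.

d(x, mu) = √(20.25) ≈ 4.5


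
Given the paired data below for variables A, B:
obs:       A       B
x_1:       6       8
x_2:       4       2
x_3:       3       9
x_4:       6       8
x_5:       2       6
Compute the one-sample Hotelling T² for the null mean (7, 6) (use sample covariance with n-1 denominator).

Step 1 — sample mean vector:
  mean(A) = (6 + 4 + 3 + 6 + 2) / 5 = 21/5 = 4.2
  mean(B) = (8 + 2 + 9 + 8 + 6) / 5 = 33/5 = 6.6
  x̄ = (4.2, 6.6),  deviation x̄ - mu_0 = (4.2, 6.6) - (7, 6) = (-2.8, 0.6).

Step 2 — sample covariance matrix, S[i,j] = (1/(n-1)) · Σ_k (x_{k,i} - mean_i) · (x_{k,j} - mean_j), divisor n-1 = 4:
  S[A,A] = ((1.8)·(1.8) + (-0.2)·(-0.2) + (-1.2)·(-1.2) + (1.8)·(1.8) + (-2.2)·(-2.2)) / 4 = 12.8/4 = 3.2
  S[A,B] = ((1.8)·(1.4) + (-0.2)·(-4.6) + (-1.2)·(2.4) + (1.8)·(1.4) + (-2.2)·(-0.6)) / 4 = 4.4/4 = 1.1
  S[B,B] = ((1.4)·(1.4) + (-4.6)·(-4.6) + (2.4)·(2.4) + (1.4)·(1.4) + (-0.6)·(-0.6)) / 4 = 31.2/4 = 7.8
  S = [[3.2, 1.1],
 [1.1, 7.8]].

Step 3 — invert S. det(S) = 3.2·7.8 - (1.1)² = 23.75.
  S^{-1} = (1/det) · [[d, -b], [-b, a]] = [[0.3284, -0.0463],
 [-0.0463, 0.1347]].

Step 4 — quadratic form (x̄ - mu_0)^T · S^{-1} · (x̄ - mu_0):
  S^{-1} · (x̄ - mu_0) = (-0.9474, 0.2105),
  (x̄ - mu_0)^T · [...] = (-2.8)·(-0.9474) + (0.6)·(0.2105) = 2.7789.

Step 5 — scale by n: T² = 5 · 2.7789 = 13.8947.

T² ≈ 13.8947


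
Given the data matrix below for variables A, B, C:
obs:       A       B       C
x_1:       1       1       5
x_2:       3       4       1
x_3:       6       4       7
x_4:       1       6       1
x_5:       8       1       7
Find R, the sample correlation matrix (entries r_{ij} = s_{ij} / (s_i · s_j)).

Step 1 — column means:
  mean(A) = (1 + 3 + 6 + 1 + 8) / 5 = 19/5 = 3.8
  mean(B) = (1 + 4 + 4 + 6 + 1) / 5 = 16/5 = 3.2
  mean(C) = (5 + 1 + 7 + 1 + 7) / 5 = 21/5 = 4.2

Step 2 — sample variances and covariances s[i,j] = (1/(n-1)) · Σ_k (x_{k,i} - mean_i) · (x_{k,j} - mean_j), with n-1 = 4:
  s[A,A] = ((-2.8)·(-2.8) + (-0.8)·(-0.8) + (2.2)·(2.2) + (-2.8)·(-2.8) + (4.2)·(4.2)) / 4 = 38.8/4 = 9.7
  s[A,B] = ((-2.8)·(-2.2) + (-0.8)·(0.8) + (2.2)·(0.8) + (-2.8)·(2.8) + (4.2)·(-2.2)) / 4 = -9.8/4 = -2.45
  s[A,C] = ((-2.8)·(0.8) + (-0.8)·(-3.2) + (2.2)·(2.8) + (-2.8)·(-3.2) + (4.2)·(2.8)) / 4 = 27.2/4 = 6.8
  s[B,B] = ((-2.2)·(-2.2) + (0.8)·(0.8) + (0.8)·(0.8) + (2.8)·(2.8) + (-2.2)·(-2.2)) / 4 = 18.8/4 = 4.7
  s[B,C] = ((-2.2)·(0.8) + (0.8)·(-3.2) + (0.8)·(2.8) + (2.8)·(-3.2) + (-2.2)·(2.8)) / 4 = -17.2/4 = -4.3
  s[C,C] = ((0.8)·(0.8) + (-3.2)·(-3.2) + (2.8)·(2.8) + (-3.2)·(-3.2) + (2.8)·(2.8)) / 4 = 36.8/4 = 9.2
  Sample standard deviations s_i = √(s[i,i]):
  s(A) = √(9.7) = 3.1145
  s(B) = √(4.7) = 2.1679
  s(C) = √(9.2) = 3.0332

Step 3 — r_{ij} = s_{ij} / (s_i · s_j):
  r[A,A] = 1 (diagonal).
  r[A,B] = -2.45 / (3.1145 · 2.1679) = -2.45 / 6.752 = -0.3629
  r[A,C] = 6.8 / (3.1145 · 3.0332) = 6.8 / 9.4467 = 0.7198
  r[B,B] = 1 (diagonal).
  r[B,C] = -4.3 / (2.1679 · 3.0332) = -4.3 / 6.5757 = -0.6539
  r[C,C] = 1 (diagonal).

R is symmetric with unit diagonal. Assembling:

R = [[1, -0.3629, 0.7198],
 [-0.3629, 1, -0.6539],
 [0.7198, -0.6539, 1]]


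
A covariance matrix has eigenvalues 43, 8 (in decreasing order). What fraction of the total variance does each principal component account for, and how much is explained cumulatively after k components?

Step 1 — total variance = trace(Sigma) = Σ λ_i = 43 + 8 = 51.

Step 2 — fraction explained by component i = λ_i / Σ λ:
  PC1: 43/51 = 0.8431
  PC2: 8/51 = 0.1569

Step 3 — cumulative fraction after k components = (λ_1 + ... + λ_k) / Σ λ:
  k = 1: 43/51 = 0.8431
  k = 2: (43 + 8)/51 = 51/51 = 1

Summary (fraction, with percent):

explained: PC1 0.8431 (84.31%), PC2 0.1569 (15.69%);  cumulative: 0.8431, 1


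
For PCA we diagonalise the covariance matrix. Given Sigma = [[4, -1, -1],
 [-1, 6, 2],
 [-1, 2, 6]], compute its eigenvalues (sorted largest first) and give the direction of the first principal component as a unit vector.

Step 1 — characteristic polynomial p(λ) = det(λI - Sigma) = λ³ - tr·λ² + c_1·λ - det, where tr = trace, c_1 = sum of the principal 2×2 minors, det = det(Sigma):
  tr = 4 + 6 + 6 = 16,
  c_1 = (4·6 - (-1)²) + (4·6 - (-1)²) + (6·6 - (2)²) = 23 + 23 + 32 = 78,
  det = 4·(6·6 - (2)²) - (-1)·((-1)·6 - (2)·(-1)) + (-1)·((-1)·(2) - 6·(-1)) = 4·(32) - (-1)·(-4) + (-1)·(4) = 120.
  So p(λ) = λ³ - 16λ² + 78λ - 120.
Step 2 — look for an integer root (rational root theorem: any rational root is an integer divisor of 120). Testing λ = 4:
  p(4) = 64 - 256 + 312 - 120 = 0  ✓
  Dividing out (λ - 4): p(λ) = (λ - 4)(λ² - 12λ + 30).
Step 3 — remaining eigenvalues from the quadratic λ² - 12λ + 30 = 0:
  Δ = 12² - 4·30 = 144 - 120 = 24,  λ = (12 ± √24)/2 = (12 ± 4.899)/2 ≈ 8.4495 or 3.5505.
  Sorted: λ_1 = 8.4495,  λ_2 = 4,  λ_3 = 3.5505  (check: sum = 16 = tr ✓).

Step 4 — unit eigenvector for λ_1 ≈ 8.4495: v spans the null space of (Sigma - λ_1 I), whose rows are
  r_1 = (-4.4495, -1, -1),  r_2 = (-1, -2.4495, 2),  r_3 = (-1, 2, -2.4495).
  v is orthogonal to every row, so take v ∝ r_1 × r_2 = ((-1)·(2) - (-1)·(-2.4495), (-1)·(-1) - (-4.4495)·(2), (-4.4495)·(-2.4495) - (-1)·(-1)) ≈ (-4.4495, 9.899, 9.899).
  Rescale (multiply by -1 so the first nonzero entry is positive): u = (4.4495, -9.899, -9.899).
  ||u|| = √((4.4495)² + (-9.899)² + (-9.899)²) = √(215.7775) ≈ 14.6894,  v_1 = u/||u|| ≈ (0.3029, -0.6739, -0.6739) (||v_1|| = 1).

λ_1 = 8.4495,  λ_2 = 4,  λ_3 = 3.5505;  v_1 ≈ (0.3029, -0.6739, -0.6739)


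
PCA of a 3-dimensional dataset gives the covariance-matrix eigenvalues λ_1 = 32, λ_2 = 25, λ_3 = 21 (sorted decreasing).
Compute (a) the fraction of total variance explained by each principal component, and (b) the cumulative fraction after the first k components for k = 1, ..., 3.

Step 1 — total variance = trace(Sigma) = Σ λ_i = 32 + 25 + 21 = 78.

Step 2 — fraction explained by component i = λ_i / Σ λ:
  PC1: 32/78 = 0.4103
  PC2: 25/78 = 0.3205
  PC3: 21/78 = 0.2692

Step 3 — cumulative fraction after k components = (λ_1 + ... + λ_k) / Σ λ:
  k = 1: 32/78 = 0.4103
  k = 2: (32 + 25)/78 = 57/78 = 0.7308
  k = 3: (32 + 25 + 21)/78 = 78/78 = 1

Summary (fraction, with percent):

explained: PC1 0.4103 (41.03%), PC2 0.3205 (32.05%), PC3 0.2692 (26.92%);  cumulative: 0.4103, 0.7308, 1


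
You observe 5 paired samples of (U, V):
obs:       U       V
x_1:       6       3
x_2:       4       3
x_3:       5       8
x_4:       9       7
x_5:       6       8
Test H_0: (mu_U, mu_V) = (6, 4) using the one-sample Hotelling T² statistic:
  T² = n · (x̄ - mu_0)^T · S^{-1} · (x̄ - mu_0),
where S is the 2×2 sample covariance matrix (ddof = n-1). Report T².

Step 1 — sample mean vector:
  mean(U) = (6 + 4 + 5 + 9 + 6) / 5 = 30/5 = 6
  mean(V) = (3 + 3 + 8 + 7 + 8) / 5 = 29/5 = 5.8
  x̄ = (6, 5.8),  deviation x̄ - mu_0 = (6, 5.8) - (6, 4) = (0, 1.8).

Step 2 — sample covariance matrix, S[i,j] = (1/(n-1)) · Σ_k (x_{k,i} - mean_i) · (x_{k,j} - mean_j), divisor n-1 = 4:
  S[U,U] = ((0)·(0) + (-2)·(-2) + (-1)·(-1) + (3)·(3) + (0)·(0)) / 4 = 14/4 = 3.5
  S[U,V] = ((0)·(-2.8) + (-2)·(-2.8) + (-1)·(2.2) + (3)·(1.2) + (0)·(2.2)) / 4 = 7/4 = 1.75
  S[V,V] = ((-2.8)·(-2.8) + (-2.8)·(-2.8) + (2.2)·(2.2) + (1.2)·(1.2) + (2.2)·(2.2)) / 4 = 26.8/4 = 6.7
  S = [[3.5, 1.75],
 [1.75, 6.7]].

Step 3 — invert S. det(S) = 3.5·6.7 - (1.75)² = 20.3875.
  S^{-1} = (1/det) · [[d, -b], [-b, a]] = [[0.3286, -0.0858],
 [-0.0858, 0.1717]].

Step 4 — quadratic form (x̄ - mu_0)^T · S^{-1} · (x̄ - mu_0):
  S^{-1} · (x̄ - mu_0) = (-0.1545, 0.309),
  (x̄ - mu_0)^T · [...] = (0)·(-0.1545) + (1.8)·(0.309) = 0.5562.

Step 5 — scale by n: T² = 5 · 0.5562 = 2.7811.

T² ≈ 2.7811


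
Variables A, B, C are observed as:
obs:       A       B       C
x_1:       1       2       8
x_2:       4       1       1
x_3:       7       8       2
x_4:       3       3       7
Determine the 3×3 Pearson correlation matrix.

Step 1 — column means:
  mean(A) = (1 + 4 + 7 + 3) / 4 = 15/4 = 3.75
  mean(B) = (2 + 1 + 8 + 3) / 4 = 14/4 = 3.5
  mean(C) = (8 + 1 + 2 + 7) / 4 = 18/4 = 4.5

Step 2 — sample variances and covariances s[i,j] = (1/(n-1)) · Σ_k (x_{k,i} - mean_i) · (x_{k,j} - mean_j), with n-1 = 3:
  s[A,A] = ((-2.75)·(-2.75) + (0.25)·(0.25) + (3.25)·(3.25) + (-0.75)·(-0.75)) / 3 = 18.75/3 = 6.25
  s[A,B] = ((-2.75)·(-1.5) + (0.25)·(-2.5) + (3.25)·(4.5) + (-0.75)·(-0.5)) / 3 = 18.5/3 = 6.1667
  s[A,C] = ((-2.75)·(3.5) + (0.25)·(-3.5) + (3.25)·(-2.5) + (-0.75)·(2.5)) / 3 = -20.5/3 = -6.8333
  s[B,B] = ((-1.5)·(-1.5) + (-2.5)·(-2.5) + (4.5)·(4.5) + (-0.5)·(-0.5)) / 3 = 29/3 = 9.6667
  s[B,C] = ((-1.5)·(3.5) + (-2.5)·(-3.5) + (4.5)·(-2.5) + (-0.5)·(2.5)) / 3 = -9/3 = -3
  s[C,C] = ((3.5)·(3.5) + (-3.5)·(-3.5) + (-2.5)·(-2.5) + (2.5)·(2.5)) / 3 = 37/3 = 12.3333
  Sample standard deviations s_i = √(s[i,i]):
  s(A) = √(6.25) = 2.5
  s(B) = √(9.6667) = 3.1091
  s(C) = √(12.3333) = 3.5119

Step 3 — r_{ij} = s_{ij} / (s_i · s_j):
  r[A,A] = 1 (diagonal).
  r[A,B] = 6.1667 / (2.5 · 3.1091) = 6.1667 / 7.7728 = 0.7934
  r[A,C] = -6.8333 / (2.5 · 3.5119) = -6.8333 / 8.7797 = -0.7783
  r[B,B] = 1 (diagonal).
  r[B,C] = -3 / (3.1091 · 3.5119) = -3 / 10.9189 = -0.2748
  r[C,C] = 1 (diagonal).

R is symmetric with unit diagonal. Assembling:

R = [[1, 0.7934, -0.7783],
 [0.7934, 1, -0.2748],
 [-0.7783, -0.2748, 1]]


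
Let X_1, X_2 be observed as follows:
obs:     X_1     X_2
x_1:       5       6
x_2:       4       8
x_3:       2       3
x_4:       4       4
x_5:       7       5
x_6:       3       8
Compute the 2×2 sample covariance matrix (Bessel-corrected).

Step 1 — column means:
  mean(X_1) = (5 + 4 + 2 + 4 + 7 + 3) / 6 = 25/6 = 4.1667
  mean(X_2) = (6 + 8 + 3 + 4 + 5 + 8) / 6 = 34/6 = 5.6667

Step 2 — sample covariance S[i,j] = (1/(n-1)) · Σ_k (x_{k,i} - mean_i) · (x_{k,j} - mean_j), with n-1 = 5.
  S[X_1,X_1] = ((0.8333)·(0.8333) + (-0.1667)·(-0.1667) + (-2.1667)·(-2.1667) + (-0.1667)·(-0.1667) + (2.8333)·(2.8333) + (-1.1667)·(-1.1667)) / 5 = 14.8333/5 = 2.9667
  S[X_1,X_2] = ((0.8333)·(0.3333) + (-0.1667)·(2.3333) + (-2.1667)·(-2.6667) + (-0.1667)·(-1.6667) + (2.8333)·(-0.6667) + (-1.1667)·(2.3333)) / 5 = 1.3333/5 = 0.2667
  S[X_2,X_2] = ((0.3333)·(0.3333) + (2.3333)·(2.3333) + (-2.6667)·(-2.6667) + (-1.6667)·(-1.6667) + (-0.6667)·(-0.6667) + (2.3333)·(2.3333)) / 5 = 21.3333/5 = 4.2667

S is symmetric (S[j,i] = S[i,j]). Assembling:

S = [[2.9667, 0.2667],
 [0.2667, 4.2667]]


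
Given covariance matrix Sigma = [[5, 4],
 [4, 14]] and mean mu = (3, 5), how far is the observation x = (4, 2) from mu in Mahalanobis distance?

Step 1 — centre the observation: (x - mu) = (1, -3).

Step 2 — invert Sigma. det(Sigma) = 5·14 - (4)² = 54.
  Sigma^{-1} = (1/det) · [[d, -b], [-b, a]] = [[0.2593, -0.0741],
 [-0.0741, 0.0926]].

Step 3 — form the quadratic (x - mu)^T · Sigma^{-1} · (x - mu):
  Sigma^{-1} · (x - mu) = (0.4815, -0.3519).
  (x - mu)^T · [Sigma^{-1} · (x - mu)] = (1)·(0.4815) + (-3)·(-0.3519) = 1.537.

Step 4 — take square root: d = √(1.537) ≈ 1.2398.

d(x, mu) = √(1.537) ≈ 1.2398


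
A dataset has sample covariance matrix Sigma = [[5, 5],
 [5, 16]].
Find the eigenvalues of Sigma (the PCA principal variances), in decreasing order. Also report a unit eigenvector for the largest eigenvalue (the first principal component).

Step 1 — characteristic polynomial of 2×2 Sigma:
  det(Sigma - λI) = λ² - trace · λ + det = 0.
  trace = 5 + 16 = 21, det = 5·16 - (5)² = 55.
Step 2 — discriminant:
  Δ = trace² - 4·det = 441 - 220 = 221.
Step 3 — eigenvalues:
  λ = (trace ± √Δ)/2 = (21 ± 14.8661)/2,
  λ_1 = 17.933,  λ_2 = 3.067.

Step 4 — unit eigenvector for λ_1: solve (Sigma - λ_1 I)v = 0. First row:
  (5 - 17.933)·v_x + (5)·v_y = 0, i.e. (-12.933)·v_x + (5)·v_y = 0,
  so v ∝ (b, λ_1 - a) = (5, 12.933) = u.
  ||u|| = √((5)² + (12.933)²) = √(192.2634) ≈ 13.8659,
  v_1 = u/||u|| ≈ (0.3606, 0.9327) (||v_1|| = 1).

λ_1 = 17.933,  λ_2 = 3.067;  v_1 ≈ (0.3606, 0.9327)


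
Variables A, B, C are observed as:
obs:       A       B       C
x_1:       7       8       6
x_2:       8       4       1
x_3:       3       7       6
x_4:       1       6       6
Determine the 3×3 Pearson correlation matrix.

Step 1 — column means:
  mean(A) = (7 + 8 + 3 + 1) / 4 = 19/4 = 4.75
  mean(B) = (8 + 4 + 7 + 6) / 4 = 25/4 = 6.25
  mean(C) = (6 + 1 + 6 + 6) / 4 = 19/4 = 4.75

Step 2 — sample variances and covariances s[i,j] = (1/(n-1)) · Σ_k (x_{k,i} - mean_i) · (x_{k,j} - mean_j), with n-1 = 3:
  s[A,A] = ((2.25)·(2.25) + (3.25)·(3.25) + (-1.75)·(-1.75) + (-3.75)·(-3.75)) / 3 = 32.75/3 = 10.9167
  s[A,B] = ((2.25)·(1.75) + (3.25)·(-2.25) + (-1.75)·(0.75) + (-3.75)·(-0.25)) / 3 = -3.75/3 = -1.25
  s[A,C] = ((2.25)·(1.25) + (3.25)·(-3.75) + (-1.75)·(1.25) + (-3.75)·(1.25)) / 3 = -16.25/3 = -5.4167
  s[B,B] = ((1.75)·(1.75) + (-2.25)·(-2.25) + (0.75)·(0.75) + (-0.25)·(-0.25)) / 3 = 8.75/3 = 2.9167
  s[B,C] = ((1.75)·(1.25) + (-2.25)·(-3.75) + (0.75)·(1.25) + (-0.25)·(1.25)) / 3 = 11.25/3 = 3.75
  s[C,C] = ((1.25)·(1.25) + (-3.75)·(-3.75) + (1.25)·(1.25) + (1.25)·(1.25)) / 3 = 18.75/3 = 6.25
  Sample standard deviations s_i = √(s[i,i]):
  s(A) = √(10.9167) = 3.304
  s(B) = √(2.9167) = 1.7078
  s(C) = √(6.25) = 2.5

Step 3 — r_{ij} = s_{ij} / (s_i · s_j):
  r[A,A] = 1 (diagonal).
  r[A,B] = -1.25 / (3.304 · 1.7078) = -1.25 / 5.6427 = -0.2215
  r[A,C] = -5.4167 / (3.304 · 2.5) = -5.4167 / 8.2601 = -0.6558
  r[B,B] = 1 (diagonal).
  r[B,C] = 3.75 / (1.7078 · 2.5) = 3.75 / 4.2696 = 0.8783
  r[C,C] = 1 (diagonal).

R is symmetric with unit diagonal. Assembling:

R = [[1, -0.2215, -0.6558],
 [-0.2215, 1, 0.8783],
 [-0.6558, 0.8783, 1]]


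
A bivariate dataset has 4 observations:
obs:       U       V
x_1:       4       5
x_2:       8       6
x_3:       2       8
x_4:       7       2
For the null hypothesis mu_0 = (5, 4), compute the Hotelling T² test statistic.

Step 1 — sample mean vector:
  mean(U) = (4 + 8 + 2 + 7) / 4 = 21/4 = 5.25
  mean(V) = (5 + 6 + 8 + 2) / 4 = 21/4 = 5.25
  x̄ = (5.25, 5.25),  deviation x̄ - mu_0 = (5.25, 5.25) - (5, 4) = (0.25, 1.25).

Step 2 — sample covariance matrix, S[i,j] = (1/(n-1)) · Σ_k (x_{k,i} - mean_i) · (x_{k,j} - mean_j), divisor n-1 = 3:
  S[U,U] = ((-1.25)·(-1.25) + (2.75)·(2.75) + (-3.25)·(-3.25) + (1.75)·(1.75)) / 3 = 22.75/3 = 7.5833
  S[U,V] = ((-1.25)·(-0.25) + (2.75)·(0.75) + (-3.25)·(2.75) + (1.75)·(-3.25)) / 3 = -12.25/3 = -4.0833
  S[V,V] = ((-0.25)·(-0.25) + (0.75)·(0.75) + (2.75)·(2.75) + (-3.25)·(-3.25)) / 3 = 18.75/3 = 6.25
  S = [[7.5833, -4.0833],
 [-4.0833, 6.25]].

Step 3 — invert S. det(S) = 7.5833·6.25 - (-4.0833)² = 30.7222.
  S^{-1} = (1/det) · [[d, -b], [-b, a]] = [[0.2034, 0.1329],
 [0.1329, 0.2468]].

Step 4 — quadratic form (x̄ - mu_0)^T · S^{-1} · (x̄ - mu_0):
  S^{-1} · (x̄ - mu_0) = (0.217, 0.3418),
  (x̄ - mu_0)^T · [...] = (0.25)·(0.217) + (1.25)·(0.3418) = 0.4815.

Step 5 — scale by n: T² = 4 · 0.4815 = 1.9259.

T² ≈ 1.9259


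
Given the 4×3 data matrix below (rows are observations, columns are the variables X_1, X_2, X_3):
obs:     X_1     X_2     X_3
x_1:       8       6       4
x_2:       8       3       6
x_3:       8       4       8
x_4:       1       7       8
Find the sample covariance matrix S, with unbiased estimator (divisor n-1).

Step 1 — column means:
  mean(X_1) = (8 + 8 + 8 + 1) / 4 = 25/4 = 6.25
  mean(X_2) = (6 + 3 + 4 + 7) / 4 = 20/4 = 5
  mean(X_3) = (4 + 6 + 8 + 8) / 4 = 26/4 = 6.5

Step 2 — sample covariance S[i,j] = (1/(n-1)) · Σ_k (x_{k,i} - mean_i) · (x_{k,j} - mean_j), with n-1 = 3.
  S[X_1,X_1] = ((1.75)·(1.75) + (1.75)·(1.75) + (1.75)·(1.75) + (-5.25)·(-5.25)) / 3 = 36.75/3 = 12.25
  S[X_1,X_2] = ((1.75)·(1) + (1.75)·(-2) + (1.75)·(-1) + (-5.25)·(2)) / 3 = -14/3 = -4.6667
  S[X_1,X_3] = ((1.75)·(-2.5) + (1.75)·(-0.5) + (1.75)·(1.5) + (-5.25)·(1.5)) / 3 = -10.5/3 = -3.5
  S[X_2,X_2] = ((1)·(1) + (-2)·(-2) + (-1)·(-1) + (2)·(2)) / 3 = 10/3 = 3.3333
  S[X_2,X_3] = ((1)·(-2.5) + (-2)·(-0.5) + (-1)·(1.5) + (2)·(1.5)) / 3 = 0/3 = 0
  S[X_3,X_3] = ((-2.5)·(-2.5) + (-0.5)·(-0.5) + (1.5)·(1.5) + (1.5)·(1.5)) / 3 = 11/3 = 3.6667

S is symmetric (S[j,i] = S[i,j]). Assembling:

S = [[12.25, -4.6667, -3.5],
 [-4.6667, 3.3333, 0],
 [-3.5, 0, 3.6667]]


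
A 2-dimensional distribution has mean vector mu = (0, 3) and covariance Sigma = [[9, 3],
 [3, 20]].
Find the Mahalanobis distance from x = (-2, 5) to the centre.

Step 1 — centre the observation: (x - mu) = (-2, 2).

Step 2 — invert Sigma. det(Sigma) = 9·20 - (3)² = 171.
  Sigma^{-1} = (1/det) · [[d, -b], [-b, a]] = [[0.117, -0.0175],
 [-0.0175, 0.0526]].

Step 3 — form the quadratic (x - mu)^T · Sigma^{-1} · (x - mu):
  Sigma^{-1} · (x - mu) = (-0.269, 0.1404).
  (x - mu)^T · [Sigma^{-1} · (x - mu)] = (-2)·(-0.269) + (2)·(0.1404) = 0.8187.

Step 4 — take square root: d = √(0.8187) ≈ 0.9048.

d(x, mu) = √(0.8187) ≈ 0.9048


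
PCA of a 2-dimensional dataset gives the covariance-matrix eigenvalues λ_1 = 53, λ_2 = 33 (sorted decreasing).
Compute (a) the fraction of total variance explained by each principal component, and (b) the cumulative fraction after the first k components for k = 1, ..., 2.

Step 1 — total variance = trace(Sigma) = Σ λ_i = 53 + 33 = 86.

Step 2 — fraction explained by component i = λ_i / Σ λ:
  PC1: 53/86 = 0.6163
  PC2: 33/86 = 0.3837

Step 3 — cumulative fraction after k components = (λ_1 + ... + λ_k) / Σ λ:
  k = 1: 53/86 = 0.6163
  k = 2: (53 + 33)/86 = 86/86 = 1

Summary (fraction, with percent):

explained: PC1 0.6163 (61.63%), PC2 0.3837 (38.37%);  cumulative: 0.6163, 1


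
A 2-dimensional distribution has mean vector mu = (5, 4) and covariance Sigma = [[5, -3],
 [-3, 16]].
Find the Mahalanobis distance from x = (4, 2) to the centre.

Step 1 — centre the observation: (x - mu) = (-1, -2).

Step 2 — invert Sigma. det(Sigma) = 5·16 - (-3)² = 71.
  Sigma^{-1} = (1/det) · [[d, -b], [-b, a]] = [[0.2254, 0.0423],
 [0.0423, 0.0704]].

Step 3 — form the quadratic (x - mu)^T · Sigma^{-1} · (x - mu):
  Sigma^{-1} · (x - mu) = (-0.3099, -0.1831).
  (x - mu)^T · [Sigma^{-1} · (x - mu)] = (-1)·(-0.3099) + (-2)·(-0.1831) = 0.6761.

Step 4 — take square root: d = √(0.6761) ≈ 0.8222.

d(x, mu) = √(0.6761) ≈ 0.8222


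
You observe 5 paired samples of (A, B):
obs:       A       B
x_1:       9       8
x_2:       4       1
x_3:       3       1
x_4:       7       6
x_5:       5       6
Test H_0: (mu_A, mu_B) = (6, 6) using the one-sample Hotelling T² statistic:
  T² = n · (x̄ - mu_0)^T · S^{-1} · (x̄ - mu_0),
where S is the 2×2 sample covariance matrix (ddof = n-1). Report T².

Step 1 — sample mean vector:
  mean(A) = (9 + 4 + 3 + 7 + 5) / 5 = 28/5 = 5.6
  mean(B) = (8 + 1 + 1 + 6 + 6) / 5 = 22/5 = 4.4
  x̄ = (5.6, 4.4),  deviation x̄ - mu_0 = (5.6, 4.4) - (6, 6) = (-0.4, -1.6).

Step 2 — sample covariance matrix, S[i,j] = (1/(n-1)) · Σ_k (x_{k,i} - mean_i) · (x_{k,j} - mean_j), divisor n-1 = 4:
  S[A,A] = ((3.4)·(3.4) + (-1.6)·(-1.6) + (-2.6)·(-2.6) + (1.4)·(1.4) + (-0.6)·(-0.6)) / 4 = 23.2/4 = 5.8
  S[A,B] = ((3.4)·(3.6) + (-1.6)·(-3.4) + (-2.6)·(-3.4) + (1.4)·(1.6) + (-0.6)·(1.6)) / 4 = 27.8/4 = 6.95
  S[B,B] = ((3.6)·(3.6) + (-3.4)·(-3.4) + (-3.4)·(-3.4) + (1.6)·(1.6) + (1.6)·(1.6)) / 4 = 41.2/4 = 10.3
  S = [[5.8, 6.95],
 [6.95, 10.3]].

Step 3 — invert S. det(S) = 5.8·10.3 - (6.95)² = 11.4375.
  S^{-1} = (1/det) · [[d, -b], [-b, a]] = [[0.9005, -0.6077],
 [-0.6077, 0.5071]].

Step 4 — quadratic form (x̄ - mu_0)^T · S^{-1} · (x̄ - mu_0):
  S^{-1} · (x̄ - mu_0) = (0.612, -0.5683),
  (x̄ - mu_0)^T · [...] = (-0.4)·(0.612) + (-1.6)·(-0.5683) = 0.6645.

Step 5 — scale by n: T² = 5 · 0.6645 = 3.3224.

T² ≈ 3.3224


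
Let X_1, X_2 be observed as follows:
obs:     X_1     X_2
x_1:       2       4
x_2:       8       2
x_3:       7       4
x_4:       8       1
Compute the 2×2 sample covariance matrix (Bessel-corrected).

Step 1 — column means:
  mean(X_1) = (2 + 8 + 7 + 8) / 4 = 25/4 = 6.25
  mean(X_2) = (4 + 2 + 4 + 1) / 4 = 11/4 = 2.75

Step 2 — sample covariance S[i,j] = (1/(n-1)) · Σ_k (x_{k,i} - mean_i) · (x_{k,j} - mean_j), with n-1 = 3.
  S[X_1,X_1] = ((-4.25)·(-4.25) + (1.75)·(1.75) + (0.75)·(0.75) + (1.75)·(1.75)) / 3 = 24.75/3 = 8.25
  S[X_1,X_2] = ((-4.25)·(1.25) + (1.75)·(-0.75) + (0.75)·(1.25) + (1.75)·(-1.75)) / 3 = -8.75/3 = -2.9167
  S[X_2,X_2] = ((1.25)·(1.25) + (-0.75)·(-0.75) + (1.25)·(1.25) + (-1.75)·(-1.75)) / 3 = 6.75/3 = 2.25

S is symmetric (S[j,i] = S[i,j]). Assembling:

S = [[8.25, -2.9167],
 [-2.9167, 2.25]]


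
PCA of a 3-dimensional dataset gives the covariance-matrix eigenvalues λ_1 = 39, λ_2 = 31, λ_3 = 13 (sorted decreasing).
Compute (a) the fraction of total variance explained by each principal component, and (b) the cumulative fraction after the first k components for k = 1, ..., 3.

Step 1 — total variance = trace(Sigma) = Σ λ_i = 39 + 31 + 13 = 83.

Step 2 — fraction explained by component i = λ_i / Σ λ:
  PC1: 39/83 = 0.4699
  PC2: 31/83 = 0.3735
  PC3: 13/83 = 0.1566

Step 3 — cumulative fraction after k components = (λ_1 + ... + λ_k) / Σ λ:
  k = 1: 39/83 = 0.4699
  k = 2: (39 + 31)/83 = 70/83 = 0.8434
  k = 3: (39 + 31 + 13)/83 = 83/83 = 1

Summary (fraction, with percent):

explained: PC1 0.4699 (46.99%), PC2 0.3735 (37.35%), PC3 0.1566 (15.66%);  cumulative: 0.4699, 0.8434, 1


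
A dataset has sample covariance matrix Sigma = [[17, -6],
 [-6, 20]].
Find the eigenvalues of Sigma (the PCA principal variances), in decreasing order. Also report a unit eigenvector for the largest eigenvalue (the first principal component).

Step 1 — characteristic polynomial of 2×2 Sigma:
  det(Sigma - λI) = λ² - trace · λ + det = 0.
  trace = 17 + 20 = 37, det = 17·20 - (-6)² = 304.
Step 2 — discriminant:
  Δ = trace² - 4·det = 1369 - 1216 = 153.
Step 3 — eigenvalues:
  λ = (trace ± √Δ)/2 = (37 ± 12.3693)/2,
  λ_1 = 24.6847,  λ_2 = 12.3153.

Step 4 — unit eigenvector for λ_1: solve (Sigma - λ_1 I)v = 0. First row:
  (17 - 24.6847)·v_x + (-6)·v_y = 0, i.e. (-7.6847)·v_x + (-6)·v_y = 0,
  so v ∝ (b, λ_1 - a) = (-6, 7.6847); multiply by -1 so the first entry is positive: u = (6, -7.6847).
  ||u|| = √((6)² + (-7.6847)²) = √(95.054) ≈ 9.7496,
  v_1 = u/||u|| ≈ (0.6154, -0.7882) (||v_1|| = 1).

λ_1 = 24.6847,  λ_2 = 12.3153;  v_1 ≈ (0.6154, -0.7882)


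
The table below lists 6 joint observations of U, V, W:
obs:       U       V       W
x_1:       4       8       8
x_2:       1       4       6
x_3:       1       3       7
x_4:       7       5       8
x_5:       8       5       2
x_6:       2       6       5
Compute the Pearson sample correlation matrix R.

Step 1 — column means:
  mean(U) = (4 + 1 + 1 + 7 + 8 + 2) / 6 = 23/6 = 3.8333
  mean(V) = (8 + 4 + 3 + 5 + 5 + 6) / 6 = 31/6 = 5.1667
  mean(W) = (8 + 6 + 7 + 8 + 2 + 5) / 6 = 36/6 = 6

Step 2 — sample variances and covariances s[i,j] = (1/(n-1)) · Σ_k (x_{k,i} - mean_i) · (x_{k,j} - mean_j), with n-1 = 5:
  s[U,U] = ((0.1667)·(0.1667) + (-2.8333)·(-2.8333) + (-2.8333)·(-2.8333) + (3.1667)·(3.1667) + (4.1667)·(4.1667) + (-1.8333)·(-1.8333)) / 5 = 46.8333/5 = 9.3667
  s[U,V] = ((0.1667)·(2.8333) + (-2.8333)·(-1.1667) + (-2.8333)·(-2.1667) + (3.1667)·(-0.1667) + (4.1667)·(-0.1667) + (-1.8333)·(0.8333)) / 5 = 7.1667/5 = 1.4333
  s[U,W] = ((0.1667)·(2) + (-2.8333)·(0) + (-2.8333)·(1) + (3.1667)·(2) + (4.1667)·(-4) + (-1.8333)·(-1)) / 5 = -11/5 = -2.2
  s[V,V] = ((2.8333)·(2.8333) + (-1.1667)·(-1.1667) + (-2.1667)·(-2.1667) + (-0.1667)·(-0.1667) + (-0.1667)·(-0.1667) + (0.8333)·(0.8333)) / 5 = 14.8333/5 = 2.9667
  s[V,W] = ((2.8333)·(2) + (-1.1667)·(0) + (-2.1667)·(1) + (-0.1667)·(2) + (-0.1667)·(-4) + (0.8333)·(-1)) / 5 = 3/5 = 0.6
  s[W,W] = ((2)·(2) + (0)·(0) + (1)·(1) + (2)·(2) + (-4)·(-4) + (-1)·(-1)) / 5 = 26/5 = 5.2
  Sample standard deviations s_i = √(s[i,i]):
  s(U) = √(9.3667) = 3.0605
  s(V) = √(2.9667) = 1.7224
  s(W) = √(5.2) = 2.2804

Step 3 — r_{ij} = s_{ij} / (s_i · s_j):
  r[U,U] = 1 (diagonal).
  r[U,V] = 1.4333 / (3.0605 · 1.7224) = 1.4333 / 5.2714 = 0.2719
  r[U,W] = -2.2 / (3.0605 · 2.2804) = -2.2 / 6.979 = -0.3152
  r[V,V] = 1 (diagonal).
  r[V,W] = 0.6 / (1.7224 · 2.2804) = 0.6 / 3.9277 = 0.1528
  r[W,W] = 1 (diagonal).

R is symmetric with unit diagonal. Assembling:

R = [[1, 0.2719, -0.3152],
 [0.2719, 1, 0.1528],
 [-0.3152, 0.1528, 1]]


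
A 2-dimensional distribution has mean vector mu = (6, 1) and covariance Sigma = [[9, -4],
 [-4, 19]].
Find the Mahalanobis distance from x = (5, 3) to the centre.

Step 1 — centre the observation: (x - mu) = (-1, 2).

Step 2 — invert Sigma. det(Sigma) = 9·19 - (-4)² = 155.
  Sigma^{-1} = (1/det) · [[d, -b], [-b, a]] = [[0.1226, 0.0258],
 [0.0258, 0.0581]].

Step 3 — form the quadratic (x - mu)^T · Sigma^{-1} · (x - mu):
  Sigma^{-1} · (x - mu) = (-0.071, 0.0903).
  (x - mu)^T · [Sigma^{-1} · (x - mu)] = (-1)·(-0.071) + (2)·(0.0903) = 0.2516.

Step 4 — take square root: d = √(0.2516) ≈ 0.5016.

d(x, mu) = √(0.2516) ≈ 0.5016


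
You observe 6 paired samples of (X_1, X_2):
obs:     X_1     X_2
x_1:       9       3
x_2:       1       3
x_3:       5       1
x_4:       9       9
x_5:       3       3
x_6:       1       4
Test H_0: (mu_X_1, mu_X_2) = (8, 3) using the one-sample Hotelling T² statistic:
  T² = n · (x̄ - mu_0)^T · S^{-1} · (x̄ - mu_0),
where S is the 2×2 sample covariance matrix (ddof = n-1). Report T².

Step 1 — sample mean vector:
  mean(X_1) = (9 + 1 + 5 + 9 + 3 + 1) / 6 = 28/6 = 4.6667
  mean(X_2) = (3 + 3 + 1 + 9 + 3 + 4) / 6 = 23/6 = 3.8333
  x̄ = (4.6667, 3.8333),  deviation x̄ - mu_0 = (4.6667, 3.8333) - (8, 3) = (-3.3333, 0.8333).

Step 2 — sample covariance matrix, S[i,j] = (1/(n-1)) · Σ_k (x_{k,i} - mean_i) · (x_{k,j} - mean_j), divisor n-1 = 5:
  S[X_1,X_1] = ((4.3333)·(4.3333) + (-3.6667)·(-3.6667) + (0.3333)·(0.3333) + (4.3333)·(4.3333) + (-1.6667)·(-1.6667) + (-3.6667)·(-3.6667)) / 5 = 67.3333/5 = 13.4667
  S[X_1,X_2] = ((4.3333)·(-0.8333) + (-3.6667)·(-0.8333) + (0.3333)·(-2.8333) + (4.3333)·(5.1667) + (-1.6667)·(-0.8333) + (-3.6667)·(0.1667)) / 5 = 21.6667/5 = 4.3333
  S[X_2,X_2] = ((-0.8333)·(-0.8333) + (-0.8333)·(-0.8333) + (-2.8333)·(-2.8333) + (5.1667)·(5.1667) + (-0.8333)·(-0.8333) + (0.1667)·(0.1667)) / 5 = 36.8333/5 = 7.3667
  S = [[13.4667, 4.3333],
 [4.3333, 7.3667]].

Step 3 — invert S. det(S) = 13.4667·7.3667 - (4.3333)² = 80.4267.
  S^{-1} = (1/det) · [[d, -b], [-b, a]] = [[0.0916, -0.0539],
 [-0.0539, 0.1674]].

Step 4 — quadratic form (x̄ - mu_0)^T · S^{-1} · (x̄ - mu_0):
  S^{-1} · (x̄ - mu_0) = (-0.3502, 0.3191),
  (x̄ - mu_0)^T · [...] = (-3.3333)·(-0.3502) + (0.8333)·(0.3191) = 1.4333.

Step 5 — scale by n: T² = 6 · 1.4333 = 8.6.

T² ≈ 8.6


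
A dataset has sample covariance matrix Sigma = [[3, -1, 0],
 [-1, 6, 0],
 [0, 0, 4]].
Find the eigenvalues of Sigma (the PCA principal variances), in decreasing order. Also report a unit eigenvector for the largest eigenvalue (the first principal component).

Step 1 — characteristic polynomial p(λ) = det(λI - Sigma) = λ³ - tr·λ² + c_1·λ - det, where tr = trace, c_1 = sum of the principal 2×2 minors, det = det(Sigma):
  tr = 3 + 6 + 4 = 13,
  c_1 = (3·6 - (-1)²) + (3·4 - (0)²) + (6·4 - (0)²) = 17 + 12 + 24 = 53,
  det = 3·(6·4 - (0)²) - (-1)·((-1)·4 - (0)·(0)) + (0)·((-1)·(0) - 6·(0)) = 3·(24) - (-1)·(-4) + (0)·(0) = 68.
  So p(λ) = λ³ - 13λ² + 53λ - 68.
Step 2 — look for an integer root (rational root theorem: any rational root is an integer divisor of 68). Testing λ = 4:
  p(4) = 64 - 208 + 212 - 68 = 0  ✓
  Dividing out (λ - 4): p(λ) = (λ - 4)(λ² - 9λ + 17).
Step 3 — remaining eigenvalues from the quadratic λ² - 9λ + 17 = 0:
  Δ = 9² - 4·17 = 81 - 68 = 13,  λ = (9 ± √13)/2 = (9 ± 3.6056)/2 ≈ 6.3028 or 2.6972.
  Sorted: λ_1 = 6.3028,  λ_2 = 4,  λ_3 = 2.6972  (check: sum = 13 = tr ✓).

Step 4 — unit eigenvector for λ_1 ≈ 6.3028: v spans the null space of (Sigma - λ_1 I), whose rows are
  r_1 = (-3.3028, -1, 0),  r_2 = (-1, -0.3028, 0),  r_3 = (0, 0, -2.3028).
  v is orthogonal to every row, so take v ∝ r_1 × r_3 = ((-1)·(-2.3028) - (0)·(0), (0)·(0) - (-3.3028)·(-2.3028), (-3.3028)·(0) - (-1)·(0)) ≈ (2.3028, -7.6056, 0).
  Let u = (2.3028, -7.6056, 0).
  ||u|| = √((2.3028)² + (-7.6056)² + (0)²) = √(63.1472) ≈ 7.9465,  v_1 = u/||u|| ≈ (0.2898, -0.9571, 0) (||v_1|| = 1).

λ_1 = 6.3028,  λ_2 = 4,  λ_3 = 2.6972;  v_1 ≈ (0.2898, -0.9571, 0)


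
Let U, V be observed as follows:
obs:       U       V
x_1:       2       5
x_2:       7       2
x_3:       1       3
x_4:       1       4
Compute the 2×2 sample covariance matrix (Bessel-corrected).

Step 1 — column means:
  mean(U) = (2 + 7 + 1 + 1) / 4 = 11/4 = 2.75
  mean(V) = (5 + 2 + 3 + 4) / 4 = 14/4 = 3.5

Step 2 — sample covariance S[i,j] = (1/(n-1)) · Σ_k (x_{k,i} - mean_i) · (x_{k,j} - mean_j), with n-1 = 3.
  S[U,U] = ((-0.75)·(-0.75) + (4.25)·(4.25) + (-1.75)·(-1.75) + (-1.75)·(-1.75)) / 3 = 24.75/3 = 8.25
  S[U,V] = ((-0.75)·(1.5) + (4.25)·(-1.5) + (-1.75)·(-0.5) + (-1.75)·(0.5)) / 3 = -7.5/3 = -2.5
  S[V,V] = ((1.5)·(1.5) + (-1.5)·(-1.5) + (-0.5)·(-0.5) + (0.5)·(0.5)) / 3 = 5/3 = 1.6667

S is symmetric (S[j,i] = S[i,j]). Assembling:

S = [[8.25, -2.5],
 [-2.5, 1.6667]]


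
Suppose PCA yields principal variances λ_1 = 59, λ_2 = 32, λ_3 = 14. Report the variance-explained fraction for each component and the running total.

Step 1 — total variance = trace(Sigma) = Σ λ_i = 59 + 32 + 14 = 105.

Step 2 — fraction explained by component i = λ_i / Σ λ:
  PC1: 59/105 = 0.5619
  PC2: 32/105 = 0.3048
  PC3: 14/105 = 0.1333

Step 3 — cumulative fraction after k components = (λ_1 + ... + λ_k) / Σ λ:
  k = 1: 59/105 = 0.5619
  k = 2: (59 + 32)/105 = 91/105 = 0.8667
  k = 3: (59 + 32 + 14)/105 = 105/105 = 1

Summary (fraction, with percent):

explained: PC1 0.5619 (56.19%), PC2 0.3048 (30.48%), PC3 0.1333 (13.33%);  cumulative: 0.5619, 0.8667, 1


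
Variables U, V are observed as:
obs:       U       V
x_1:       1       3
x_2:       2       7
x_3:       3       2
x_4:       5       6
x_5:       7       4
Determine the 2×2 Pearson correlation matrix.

Step 1 — column means:
  mean(U) = (1 + 2 + 3 + 5 + 7) / 5 = 18/5 = 3.6
  mean(V) = (3 + 7 + 2 + 6 + 4) / 5 = 22/5 = 4.4

Step 2 — sample variances and covariances s[i,j] = (1/(n-1)) · Σ_k (x_{k,i} - mean_i) · (x_{k,j} - mean_j), with n-1 = 4:
  s[U,U] = ((-2.6)·(-2.6) + (-1.6)·(-1.6) + (-0.6)·(-0.6) + (1.4)·(1.4) + (3.4)·(3.4)) / 4 = 23.2/4 = 5.8
  s[U,V] = ((-2.6)·(-1.4) + (-1.6)·(2.6) + (-0.6)·(-2.4) + (1.4)·(1.6) + (3.4)·(-0.4)) / 4 = 1.8/4 = 0.45
  s[V,V] = ((-1.4)·(-1.4) + (2.6)·(2.6) + (-2.4)·(-2.4) + (1.6)·(1.6) + (-0.4)·(-0.4)) / 4 = 17.2/4 = 4.3
  Sample standard deviations s_i = √(s[i,i]):
  s(U) = √(5.8) = 2.4083
  s(V) = √(4.3) = 2.0736

Step 3 — r_{ij} = s_{ij} / (s_i · s_j):
  r[U,U] = 1 (diagonal).
  r[U,V] = 0.45 / (2.4083 · 2.0736) = 0.45 / 4.994 = 0.0901
  r[V,V] = 1 (diagonal).

R is symmetric with unit diagonal. Assembling:

R = [[1, 0.0901],
 [0.0901, 1]]


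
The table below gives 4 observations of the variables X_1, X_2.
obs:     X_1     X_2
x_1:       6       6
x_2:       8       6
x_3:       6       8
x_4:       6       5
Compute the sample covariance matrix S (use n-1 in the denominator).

Step 1 — column means:
  mean(X_1) = (6 + 8 + 6 + 6) / 4 = 26/4 = 6.5
  mean(X_2) = (6 + 6 + 8 + 5) / 4 = 25/4 = 6.25

Step 2 — sample covariance S[i,j] = (1/(n-1)) · Σ_k (x_{k,i} - mean_i) · (x_{k,j} - mean_j), with n-1 = 3.
  S[X_1,X_1] = ((-0.5)·(-0.5) + (1.5)·(1.5) + (-0.5)·(-0.5) + (-0.5)·(-0.5)) / 3 = 3/3 = 1
  S[X_1,X_2] = ((-0.5)·(-0.25) + (1.5)·(-0.25) + (-0.5)·(1.75) + (-0.5)·(-1.25)) / 3 = -0.5/3 = -0.1667
  S[X_2,X_2] = ((-0.25)·(-0.25) + (-0.25)·(-0.25) + (1.75)·(1.75) + (-1.25)·(-1.25)) / 3 = 4.75/3 = 1.5833

S is symmetric (S[j,i] = S[i,j]). Assembling:

S = [[1, -0.1667],
 [-0.1667, 1.5833]]


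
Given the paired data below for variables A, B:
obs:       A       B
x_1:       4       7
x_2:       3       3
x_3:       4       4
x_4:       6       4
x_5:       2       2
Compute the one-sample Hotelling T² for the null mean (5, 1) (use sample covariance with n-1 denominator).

Step 1 — sample mean vector:
  mean(A) = (4 + 3 + 4 + 6 + 2) / 5 = 19/5 = 3.8
  mean(B) = (7 + 3 + 4 + 4 + 2) / 5 = 20/5 = 4
  x̄ = (3.8, 4),  deviation x̄ - mu_0 = (3.8, 4) - (5, 1) = (-1.2, 3).

Step 2 — sample covariance matrix, S[i,j] = (1/(n-1)) · Σ_k (x_{k,i} - mean_i) · (x_{k,j} - mean_j), divisor n-1 = 4:
  S[A,A] = ((0.2)·(0.2) + (-0.8)·(-0.8) + (0.2)·(0.2) + (2.2)·(2.2) + (-1.8)·(-1.8)) / 4 = 8.8/4 = 2.2
  S[A,B] = ((0.2)·(3) + (-0.8)·(-1) + (0.2)·(0) + (2.2)·(0) + (-1.8)·(-2)) / 4 = 5/4 = 1.25
  S[B,B] = ((3)·(3) + (-1)·(-1) + (0)·(0) + (0)·(0) + (-2)·(-2)) / 4 = 14/4 = 3.5
  S = [[2.2, 1.25],
 [1.25, 3.5]].

Step 3 — invert S. det(S) = 2.2·3.5 - (1.25)² = 6.1375.
  S^{-1} = (1/det) · [[d, -b], [-b, a]] = [[0.5703, -0.2037],
 [-0.2037, 0.3585]].

Step 4 — quadratic form (x̄ - mu_0)^T · S^{-1} · (x̄ - mu_0):
  S^{-1} · (x̄ - mu_0) = (-1.2953, 1.3198),
  (x̄ - mu_0)^T · [...] = (-1.2)·(-1.2953) + (3)·(1.3198) = 5.5136.

Step 5 — scale by n: T² = 5 · 5.5136 = 27.5682.

T² ≈ 27.5682
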